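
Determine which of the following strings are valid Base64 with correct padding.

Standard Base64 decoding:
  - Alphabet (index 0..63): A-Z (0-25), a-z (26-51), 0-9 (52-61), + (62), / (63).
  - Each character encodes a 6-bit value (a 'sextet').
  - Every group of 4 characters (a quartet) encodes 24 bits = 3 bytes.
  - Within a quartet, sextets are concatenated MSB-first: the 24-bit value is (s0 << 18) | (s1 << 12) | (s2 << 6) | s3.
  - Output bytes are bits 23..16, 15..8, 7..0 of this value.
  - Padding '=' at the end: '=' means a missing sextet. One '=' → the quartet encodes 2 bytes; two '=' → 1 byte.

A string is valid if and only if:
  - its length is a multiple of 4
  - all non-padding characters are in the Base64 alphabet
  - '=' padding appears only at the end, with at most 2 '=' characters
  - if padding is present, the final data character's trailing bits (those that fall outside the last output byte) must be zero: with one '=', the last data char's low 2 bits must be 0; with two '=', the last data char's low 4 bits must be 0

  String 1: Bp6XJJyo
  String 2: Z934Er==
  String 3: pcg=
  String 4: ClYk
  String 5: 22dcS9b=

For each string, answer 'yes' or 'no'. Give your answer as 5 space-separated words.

String 1: 'Bp6XJJyo' → valid
String 2: 'Z934Er==' → invalid (bad trailing bits)
String 3: 'pcg=' → valid
String 4: 'ClYk' → valid
String 5: '22dcS9b=' → invalid (bad trailing bits)

Answer: yes no yes yes no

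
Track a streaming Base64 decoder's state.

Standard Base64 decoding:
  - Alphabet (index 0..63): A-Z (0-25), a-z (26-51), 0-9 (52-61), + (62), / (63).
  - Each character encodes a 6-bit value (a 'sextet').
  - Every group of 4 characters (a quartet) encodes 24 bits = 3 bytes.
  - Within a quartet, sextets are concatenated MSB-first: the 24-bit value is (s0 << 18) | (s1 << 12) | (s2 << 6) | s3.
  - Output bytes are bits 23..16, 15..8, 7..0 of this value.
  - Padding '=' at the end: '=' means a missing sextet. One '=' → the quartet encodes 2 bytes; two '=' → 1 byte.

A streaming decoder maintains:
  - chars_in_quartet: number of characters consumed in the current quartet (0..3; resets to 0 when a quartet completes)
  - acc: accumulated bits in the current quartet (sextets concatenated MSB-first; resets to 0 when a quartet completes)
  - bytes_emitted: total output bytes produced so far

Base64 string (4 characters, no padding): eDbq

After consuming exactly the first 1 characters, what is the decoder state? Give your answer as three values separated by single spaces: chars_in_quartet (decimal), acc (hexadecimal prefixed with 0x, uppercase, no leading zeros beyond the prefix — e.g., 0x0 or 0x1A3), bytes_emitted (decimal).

Answer: 1 0x1E 0

Derivation:
After char 0 ('e'=30): chars_in_quartet=1 acc=0x1E bytes_emitted=0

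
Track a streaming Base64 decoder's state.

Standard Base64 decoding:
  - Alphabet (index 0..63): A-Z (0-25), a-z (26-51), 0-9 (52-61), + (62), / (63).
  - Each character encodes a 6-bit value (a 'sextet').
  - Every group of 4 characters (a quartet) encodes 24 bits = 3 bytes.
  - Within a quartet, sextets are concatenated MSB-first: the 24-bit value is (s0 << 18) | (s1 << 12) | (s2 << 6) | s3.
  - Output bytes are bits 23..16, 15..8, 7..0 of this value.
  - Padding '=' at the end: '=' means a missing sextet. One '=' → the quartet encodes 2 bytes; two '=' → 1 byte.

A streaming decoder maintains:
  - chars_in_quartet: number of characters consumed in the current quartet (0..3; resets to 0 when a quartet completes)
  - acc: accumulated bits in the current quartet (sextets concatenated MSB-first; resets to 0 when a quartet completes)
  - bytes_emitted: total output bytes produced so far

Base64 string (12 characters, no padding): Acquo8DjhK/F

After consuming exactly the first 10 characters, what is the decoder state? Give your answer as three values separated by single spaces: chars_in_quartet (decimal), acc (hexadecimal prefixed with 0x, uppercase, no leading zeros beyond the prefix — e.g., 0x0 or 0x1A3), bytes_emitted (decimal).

After char 0 ('A'=0): chars_in_quartet=1 acc=0x0 bytes_emitted=0
After char 1 ('c'=28): chars_in_quartet=2 acc=0x1C bytes_emitted=0
After char 2 ('q'=42): chars_in_quartet=3 acc=0x72A bytes_emitted=0
After char 3 ('u'=46): chars_in_quartet=4 acc=0x1CAAE -> emit 01 CA AE, reset; bytes_emitted=3
After char 4 ('o'=40): chars_in_quartet=1 acc=0x28 bytes_emitted=3
After char 5 ('8'=60): chars_in_quartet=2 acc=0xA3C bytes_emitted=3
After char 6 ('D'=3): chars_in_quartet=3 acc=0x28F03 bytes_emitted=3
After char 7 ('j'=35): chars_in_quartet=4 acc=0xA3C0E3 -> emit A3 C0 E3, reset; bytes_emitted=6
After char 8 ('h'=33): chars_in_quartet=1 acc=0x21 bytes_emitted=6
After char 9 ('K'=10): chars_in_quartet=2 acc=0x84A bytes_emitted=6

Answer: 2 0x84A 6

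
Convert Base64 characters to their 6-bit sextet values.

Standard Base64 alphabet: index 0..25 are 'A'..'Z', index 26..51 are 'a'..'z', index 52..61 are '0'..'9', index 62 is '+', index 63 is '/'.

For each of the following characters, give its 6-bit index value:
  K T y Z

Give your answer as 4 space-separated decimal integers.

Answer: 10 19 50 25

Derivation:
'K': A..Z range, ord('K') − ord('A') = 10
'T': A..Z range, ord('T') − ord('A') = 19
'y': a..z range, 26 + ord('y') − ord('a') = 50
'Z': A..Z range, ord('Z') − ord('A') = 25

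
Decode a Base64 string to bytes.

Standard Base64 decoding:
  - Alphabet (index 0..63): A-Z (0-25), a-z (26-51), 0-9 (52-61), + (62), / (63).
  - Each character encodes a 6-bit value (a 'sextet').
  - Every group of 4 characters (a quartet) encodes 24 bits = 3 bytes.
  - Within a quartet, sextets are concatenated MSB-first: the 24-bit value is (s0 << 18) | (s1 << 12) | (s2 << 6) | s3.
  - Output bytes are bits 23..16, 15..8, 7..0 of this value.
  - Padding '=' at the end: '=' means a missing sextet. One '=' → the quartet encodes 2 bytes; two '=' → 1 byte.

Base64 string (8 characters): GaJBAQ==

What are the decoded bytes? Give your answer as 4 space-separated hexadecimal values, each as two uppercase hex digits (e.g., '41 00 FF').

Answer: 19 A2 41 01

Derivation:
After char 0 ('G'=6): chars_in_quartet=1 acc=0x6 bytes_emitted=0
After char 1 ('a'=26): chars_in_quartet=2 acc=0x19A bytes_emitted=0
After char 2 ('J'=9): chars_in_quartet=3 acc=0x6689 bytes_emitted=0
After char 3 ('B'=1): chars_in_quartet=4 acc=0x19A241 -> emit 19 A2 41, reset; bytes_emitted=3
After char 4 ('A'=0): chars_in_quartet=1 acc=0x0 bytes_emitted=3
After char 5 ('Q'=16): chars_in_quartet=2 acc=0x10 bytes_emitted=3
Padding '==': partial quartet acc=0x10 -> emit 01; bytes_emitted=4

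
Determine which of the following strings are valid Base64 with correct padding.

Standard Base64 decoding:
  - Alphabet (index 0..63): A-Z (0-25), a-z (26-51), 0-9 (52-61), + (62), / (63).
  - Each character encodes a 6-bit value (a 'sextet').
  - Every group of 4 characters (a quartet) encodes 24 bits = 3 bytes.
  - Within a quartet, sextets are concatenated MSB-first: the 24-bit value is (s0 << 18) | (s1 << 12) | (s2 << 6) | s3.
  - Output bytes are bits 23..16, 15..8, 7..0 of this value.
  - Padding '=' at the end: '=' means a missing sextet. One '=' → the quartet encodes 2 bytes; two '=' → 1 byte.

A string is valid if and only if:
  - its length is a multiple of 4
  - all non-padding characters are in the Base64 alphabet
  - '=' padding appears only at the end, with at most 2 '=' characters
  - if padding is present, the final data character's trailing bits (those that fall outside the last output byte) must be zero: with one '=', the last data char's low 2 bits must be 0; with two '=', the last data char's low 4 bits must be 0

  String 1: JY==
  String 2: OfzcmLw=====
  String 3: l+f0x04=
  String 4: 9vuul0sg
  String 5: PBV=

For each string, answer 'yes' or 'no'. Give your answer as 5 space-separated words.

Answer: no no yes yes no

Derivation:
String 1: 'JY==' → invalid (bad trailing bits)
String 2: 'OfzcmLw=====' → invalid (5 pad chars (max 2))
String 3: 'l+f0x04=' → valid
String 4: '9vuul0sg' → valid
String 5: 'PBV=' → invalid (bad trailing bits)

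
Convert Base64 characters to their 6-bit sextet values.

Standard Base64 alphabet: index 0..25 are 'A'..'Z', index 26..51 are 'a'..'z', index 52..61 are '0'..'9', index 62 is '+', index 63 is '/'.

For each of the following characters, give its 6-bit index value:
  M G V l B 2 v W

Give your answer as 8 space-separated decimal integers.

Answer: 12 6 21 37 1 54 47 22

Derivation:
'M': A..Z range, ord('M') − ord('A') = 12
'G': A..Z range, ord('G') − ord('A') = 6
'V': A..Z range, ord('V') − ord('A') = 21
'l': a..z range, 26 + ord('l') − ord('a') = 37
'B': A..Z range, ord('B') − ord('A') = 1
'2': 0..9 range, 52 + ord('2') − ord('0') = 54
'v': a..z range, 26 + ord('v') − ord('a') = 47
'W': A..Z range, ord('W') − ord('A') = 22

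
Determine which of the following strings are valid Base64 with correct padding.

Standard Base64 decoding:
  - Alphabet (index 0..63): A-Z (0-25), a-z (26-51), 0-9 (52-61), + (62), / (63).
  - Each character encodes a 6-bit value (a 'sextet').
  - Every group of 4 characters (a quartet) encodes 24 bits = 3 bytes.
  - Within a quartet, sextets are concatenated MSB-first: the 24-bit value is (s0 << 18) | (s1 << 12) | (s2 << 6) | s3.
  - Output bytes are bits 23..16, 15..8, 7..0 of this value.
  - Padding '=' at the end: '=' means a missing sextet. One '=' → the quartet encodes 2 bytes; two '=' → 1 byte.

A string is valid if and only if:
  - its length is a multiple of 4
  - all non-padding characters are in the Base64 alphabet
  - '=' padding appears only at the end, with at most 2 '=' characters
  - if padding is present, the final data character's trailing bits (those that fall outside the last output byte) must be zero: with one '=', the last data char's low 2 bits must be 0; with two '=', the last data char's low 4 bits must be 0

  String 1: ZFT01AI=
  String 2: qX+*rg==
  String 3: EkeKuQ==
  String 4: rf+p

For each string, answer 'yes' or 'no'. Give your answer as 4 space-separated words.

String 1: 'ZFT01AI=' → valid
String 2: 'qX+*rg==' → invalid (bad char(s): ['*'])
String 3: 'EkeKuQ==' → valid
String 4: 'rf+p' → valid

Answer: yes no yes yes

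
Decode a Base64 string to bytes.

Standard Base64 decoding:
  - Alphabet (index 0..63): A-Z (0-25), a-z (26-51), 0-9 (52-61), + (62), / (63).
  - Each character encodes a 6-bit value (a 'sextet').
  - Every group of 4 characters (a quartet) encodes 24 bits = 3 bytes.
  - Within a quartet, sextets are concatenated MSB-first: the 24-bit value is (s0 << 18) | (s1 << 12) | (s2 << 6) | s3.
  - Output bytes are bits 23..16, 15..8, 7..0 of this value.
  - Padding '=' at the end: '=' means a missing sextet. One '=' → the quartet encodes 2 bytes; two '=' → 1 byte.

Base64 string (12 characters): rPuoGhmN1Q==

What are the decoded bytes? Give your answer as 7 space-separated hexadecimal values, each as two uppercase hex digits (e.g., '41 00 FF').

Answer: AC FB A8 1A 19 8D D5

Derivation:
After char 0 ('r'=43): chars_in_quartet=1 acc=0x2B bytes_emitted=0
After char 1 ('P'=15): chars_in_quartet=2 acc=0xACF bytes_emitted=0
After char 2 ('u'=46): chars_in_quartet=3 acc=0x2B3EE bytes_emitted=0
After char 3 ('o'=40): chars_in_quartet=4 acc=0xACFBA8 -> emit AC FB A8, reset; bytes_emitted=3
After char 4 ('G'=6): chars_in_quartet=1 acc=0x6 bytes_emitted=3
After char 5 ('h'=33): chars_in_quartet=2 acc=0x1A1 bytes_emitted=3
After char 6 ('m'=38): chars_in_quartet=3 acc=0x6866 bytes_emitted=3
After char 7 ('N'=13): chars_in_quartet=4 acc=0x1A198D -> emit 1A 19 8D, reset; bytes_emitted=6
After char 8 ('1'=53): chars_in_quartet=1 acc=0x35 bytes_emitted=6
After char 9 ('Q'=16): chars_in_quartet=2 acc=0xD50 bytes_emitted=6
Padding '==': partial quartet acc=0xD50 -> emit D5; bytes_emitted=7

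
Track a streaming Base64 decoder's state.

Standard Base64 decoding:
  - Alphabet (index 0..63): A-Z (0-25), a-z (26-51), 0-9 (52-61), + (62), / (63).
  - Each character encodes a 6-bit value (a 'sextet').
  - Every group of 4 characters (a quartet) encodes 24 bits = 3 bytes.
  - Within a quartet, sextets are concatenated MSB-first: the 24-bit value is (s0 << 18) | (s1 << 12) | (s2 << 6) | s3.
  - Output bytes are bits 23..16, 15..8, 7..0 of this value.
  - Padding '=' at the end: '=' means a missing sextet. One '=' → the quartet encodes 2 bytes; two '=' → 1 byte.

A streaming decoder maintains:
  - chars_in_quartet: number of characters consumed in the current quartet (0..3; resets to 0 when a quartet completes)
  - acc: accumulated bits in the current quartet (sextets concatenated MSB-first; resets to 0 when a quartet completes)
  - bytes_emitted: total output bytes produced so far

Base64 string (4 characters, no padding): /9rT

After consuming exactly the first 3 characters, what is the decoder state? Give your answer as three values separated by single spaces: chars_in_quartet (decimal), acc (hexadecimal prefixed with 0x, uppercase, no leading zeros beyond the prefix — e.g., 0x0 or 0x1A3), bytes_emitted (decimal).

Answer: 3 0x3FF6B 0

Derivation:
After char 0 ('/'=63): chars_in_quartet=1 acc=0x3F bytes_emitted=0
After char 1 ('9'=61): chars_in_quartet=2 acc=0xFFD bytes_emitted=0
After char 2 ('r'=43): chars_in_quartet=3 acc=0x3FF6B bytes_emitted=0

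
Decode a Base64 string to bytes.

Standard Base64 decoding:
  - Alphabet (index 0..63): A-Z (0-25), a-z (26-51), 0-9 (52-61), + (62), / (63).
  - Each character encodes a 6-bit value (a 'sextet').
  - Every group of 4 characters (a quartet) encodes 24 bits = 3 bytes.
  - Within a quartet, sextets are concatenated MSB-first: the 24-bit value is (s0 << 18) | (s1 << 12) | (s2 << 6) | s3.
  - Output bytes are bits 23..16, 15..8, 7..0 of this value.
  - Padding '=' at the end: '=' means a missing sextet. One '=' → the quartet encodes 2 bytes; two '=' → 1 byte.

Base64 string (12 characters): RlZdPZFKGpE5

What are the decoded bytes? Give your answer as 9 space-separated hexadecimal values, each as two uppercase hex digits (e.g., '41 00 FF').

Answer: 46 56 5D 3D 91 4A 1A 91 39

Derivation:
After char 0 ('R'=17): chars_in_quartet=1 acc=0x11 bytes_emitted=0
After char 1 ('l'=37): chars_in_quartet=2 acc=0x465 bytes_emitted=0
After char 2 ('Z'=25): chars_in_quartet=3 acc=0x11959 bytes_emitted=0
After char 3 ('d'=29): chars_in_quartet=4 acc=0x46565D -> emit 46 56 5D, reset; bytes_emitted=3
After char 4 ('P'=15): chars_in_quartet=1 acc=0xF bytes_emitted=3
After char 5 ('Z'=25): chars_in_quartet=2 acc=0x3D9 bytes_emitted=3
After char 6 ('F'=5): chars_in_quartet=3 acc=0xF645 bytes_emitted=3
After char 7 ('K'=10): chars_in_quartet=4 acc=0x3D914A -> emit 3D 91 4A, reset; bytes_emitted=6
After char 8 ('G'=6): chars_in_quartet=1 acc=0x6 bytes_emitted=6
After char 9 ('p'=41): chars_in_quartet=2 acc=0x1A9 bytes_emitted=6
After char 10 ('E'=4): chars_in_quartet=3 acc=0x6A44 bytes_emitted=6
After char 11 ('5'=57): chars_in_quartet=4 acc=0x1A9139 -> emit 1A 91 39, reset; bytes_emitted=9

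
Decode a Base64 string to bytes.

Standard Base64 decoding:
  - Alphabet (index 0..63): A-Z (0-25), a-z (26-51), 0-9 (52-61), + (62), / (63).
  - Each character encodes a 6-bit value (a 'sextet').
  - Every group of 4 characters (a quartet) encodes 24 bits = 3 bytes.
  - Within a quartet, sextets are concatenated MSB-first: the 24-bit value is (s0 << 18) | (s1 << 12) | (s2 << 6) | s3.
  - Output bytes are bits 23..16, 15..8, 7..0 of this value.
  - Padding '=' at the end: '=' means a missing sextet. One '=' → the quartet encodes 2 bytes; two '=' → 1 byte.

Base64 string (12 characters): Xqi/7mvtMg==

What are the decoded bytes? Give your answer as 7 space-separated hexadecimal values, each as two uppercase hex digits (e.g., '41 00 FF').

After char 0 ('X'=23): chars_in_quartet=1 acc=0x17 bytes_emitted=0
After char 1 ('q'=42): chars_in_quartet=2 acc=0x5EA bytes_emitted=0
After char 2 ('i'=34): chars_in_quartet=3 acc=0x17AA2 bytes_emitted=0
After char 3 ('/'=63): chars_in_quartet=4 acc=0x5EA8BF -> emit 5E A8 BF, reset; bytes_emitted=3
After char 4 ('7'=59): chars_in_quartet=1 acc=0x3B bytes_emitted=3
After char 5 ('m'=38): chars_in_quartet=2 acc=0xEE6 bytes_emitted=3
After char 6 ('v'=47): chars_in_quartet=3 acc=0x3B9AF bytes_emitted=3
After char 7 ('t'=45): chars_in_quartet=4 acc=0xEE6BED -> emit EE 6B ED, reset; bytes_emitted=6
After char 8 ('M'=12): chars_in_quartet=1 acc=0xC bytes_emitted=6
After char 9 ('g'=32): chars_in_quartet=2 acc=0x320 bytes_emitted=6
Padding '==': partial quartet acc=0x320 -> emit 32; bytes_emitted=7

Answer: 5E A8 BF EE 6B ED 32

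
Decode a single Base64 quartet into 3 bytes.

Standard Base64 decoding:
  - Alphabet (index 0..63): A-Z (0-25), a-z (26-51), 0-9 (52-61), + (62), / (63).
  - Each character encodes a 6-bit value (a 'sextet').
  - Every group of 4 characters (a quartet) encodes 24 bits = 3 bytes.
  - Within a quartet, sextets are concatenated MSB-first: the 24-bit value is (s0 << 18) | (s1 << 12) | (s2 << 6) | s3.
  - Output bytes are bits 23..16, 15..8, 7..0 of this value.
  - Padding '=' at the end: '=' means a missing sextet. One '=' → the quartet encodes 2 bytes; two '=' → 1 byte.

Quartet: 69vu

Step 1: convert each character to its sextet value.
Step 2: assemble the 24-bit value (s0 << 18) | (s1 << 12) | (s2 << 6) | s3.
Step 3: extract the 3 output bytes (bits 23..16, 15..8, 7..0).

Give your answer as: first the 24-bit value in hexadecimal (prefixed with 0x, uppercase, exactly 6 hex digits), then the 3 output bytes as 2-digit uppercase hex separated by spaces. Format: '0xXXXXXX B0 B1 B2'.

Answer: 0xEBDBEE EB DB EE

Derivation:
Sextets: 6=58, 9=61, v=47, u=46
24-bit: (58<<18) | (61<<12) | (47<<6) | 46
      = 0xE80000 | 0x03D000 | 0x000BC0 | 0x00002E
      = 0xEBDBEE
Bytes: (v>>16)&0xFF=EB, (v>>8)&0xFF=DB, v&0xFF=EE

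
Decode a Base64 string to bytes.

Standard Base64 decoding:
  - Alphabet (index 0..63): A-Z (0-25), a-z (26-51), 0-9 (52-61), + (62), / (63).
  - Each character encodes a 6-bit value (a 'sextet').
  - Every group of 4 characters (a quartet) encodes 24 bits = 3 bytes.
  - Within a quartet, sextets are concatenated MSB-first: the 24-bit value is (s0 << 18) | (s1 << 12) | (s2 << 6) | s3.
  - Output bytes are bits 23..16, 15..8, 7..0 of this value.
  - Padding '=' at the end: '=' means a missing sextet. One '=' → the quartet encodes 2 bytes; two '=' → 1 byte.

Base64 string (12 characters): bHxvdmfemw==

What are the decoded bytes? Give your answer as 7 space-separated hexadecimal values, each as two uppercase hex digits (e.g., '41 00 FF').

After char 0 ('b'=27): chars_in_quartet=1 acc=0x1B bytes_emitted=0
After char 1 ('H'=7): chars_in_quartet=2 acc=0x6C7 bytes_emitted=0
After char 2 ('x'=49): chars_in_quartet=3 acc=0x1B1F1 bytes_emitted=0
After char 3 ('v'=47): chars_in_quartet=4 acc=0x6C7C6F -> emit 6C 7C 6F, reset; bytes_emitted=3
After char 4 ('d'=29): chars_in_quartet=1 acc=0x1D bytes_emitted=3
After char 5 ('m'=38): chars_in_quartet=2 acc=0x766 bytes_emitted=3
After char 6 ('f'=31): chars_in_quartet=3 acc=0x1D99F bytes_emitted=3
After char 7 ('e'=30): chars_in_quartet=4 acc=0x7667DE -> emit 76 67 DE, reset; bytes_emitted=6
After char 8 ('m'=38): chars_in_quartet=1 acc=0x26 bytes_emitted=6
After char 9 ('w'=48): chars_in_quartet=2 acc=0x9B0 bytes_emitted=6
Padding '==': partial quartet acc=0x9B0 -> emit 9B; bytes_emitted=7

Answer: 6C 7C 6F 76 67 DE 9B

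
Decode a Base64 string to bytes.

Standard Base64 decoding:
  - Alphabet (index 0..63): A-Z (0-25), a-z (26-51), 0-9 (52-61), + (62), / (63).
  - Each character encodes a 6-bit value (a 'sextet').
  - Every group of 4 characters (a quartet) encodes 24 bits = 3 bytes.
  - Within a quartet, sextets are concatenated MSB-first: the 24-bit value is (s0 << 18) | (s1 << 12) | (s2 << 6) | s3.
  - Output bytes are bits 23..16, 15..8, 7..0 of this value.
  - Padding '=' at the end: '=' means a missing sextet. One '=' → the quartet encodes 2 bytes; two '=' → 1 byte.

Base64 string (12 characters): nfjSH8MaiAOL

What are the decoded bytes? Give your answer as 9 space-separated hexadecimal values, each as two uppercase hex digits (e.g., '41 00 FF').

Answer: 9D F8 D2 1F C3 1A 88 03 8B

Derivation:
After char 0 ('n'=39): chars_in_quartet=1 acc=0x27 bytes_emitted=0
After char 1 ('f'=31): chars_in_quartet=2 acc=0x9DF bytes_emitted=0
After char 2 ('j'=35): chars_in_quartet=3 acc=0x277E3 bytes_emitted=0
After char 3 ('S'=18): chars_in_quartet=4 acc=0x9DF8D2 -> emit 9D F8 D2, reset; bytes_emitted=3
After char 4 ('H'=7): chars_in_quartet=1 acc=0x7 bytes_emitted=3
After char 5 ('8'=60): chars_in_quartet=2 acc=0x1FC bytes_emitted=3
After char 6 ('M'=12): chars_in_quartet=3 acc=0x7F0C bytes_emitted=3
After char 7 ('a'=26): chars_in_quartet=4 acc=0x1FC31A -> emit 1F C3 1A, reset; bytes_emitted=6
After char 8 ('i'=34): chars_in_quartet=1 acc=0x22 bytes_emitted=6
After char 9 ('A'=0): chars_in_quartet=2 acc=0x880 bytes_emitted=6
After char 10 ('O'=14): chars_in_quartet=3 acc=0x2200E bytes_emitted=6
After char 11 ('L'=11): chars_in_quartet=4 acc=0x88038B -> emit 88 03 8B, reset; bytes_emitted=9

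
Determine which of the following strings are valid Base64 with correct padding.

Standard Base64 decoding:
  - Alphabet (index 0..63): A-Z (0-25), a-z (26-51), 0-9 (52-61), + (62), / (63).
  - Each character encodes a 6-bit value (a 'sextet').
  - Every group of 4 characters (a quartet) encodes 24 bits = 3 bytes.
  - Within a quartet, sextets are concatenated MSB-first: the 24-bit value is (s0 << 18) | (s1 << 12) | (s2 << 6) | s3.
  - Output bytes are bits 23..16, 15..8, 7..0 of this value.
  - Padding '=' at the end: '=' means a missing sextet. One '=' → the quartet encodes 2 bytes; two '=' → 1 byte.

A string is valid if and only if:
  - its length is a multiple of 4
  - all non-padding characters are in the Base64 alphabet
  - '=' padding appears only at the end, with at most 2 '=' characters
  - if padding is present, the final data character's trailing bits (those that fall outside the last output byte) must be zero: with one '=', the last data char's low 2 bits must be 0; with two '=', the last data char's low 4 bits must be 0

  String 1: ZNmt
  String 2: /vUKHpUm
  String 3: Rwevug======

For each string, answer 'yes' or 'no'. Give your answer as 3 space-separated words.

Answer: yes yes no

Derivation:
String 1: 'ZNmt' → valid
String 2: '/vUKHpUm' → valid
String 3: 'Rwevug======' → invalid (6 pad chars (max 2))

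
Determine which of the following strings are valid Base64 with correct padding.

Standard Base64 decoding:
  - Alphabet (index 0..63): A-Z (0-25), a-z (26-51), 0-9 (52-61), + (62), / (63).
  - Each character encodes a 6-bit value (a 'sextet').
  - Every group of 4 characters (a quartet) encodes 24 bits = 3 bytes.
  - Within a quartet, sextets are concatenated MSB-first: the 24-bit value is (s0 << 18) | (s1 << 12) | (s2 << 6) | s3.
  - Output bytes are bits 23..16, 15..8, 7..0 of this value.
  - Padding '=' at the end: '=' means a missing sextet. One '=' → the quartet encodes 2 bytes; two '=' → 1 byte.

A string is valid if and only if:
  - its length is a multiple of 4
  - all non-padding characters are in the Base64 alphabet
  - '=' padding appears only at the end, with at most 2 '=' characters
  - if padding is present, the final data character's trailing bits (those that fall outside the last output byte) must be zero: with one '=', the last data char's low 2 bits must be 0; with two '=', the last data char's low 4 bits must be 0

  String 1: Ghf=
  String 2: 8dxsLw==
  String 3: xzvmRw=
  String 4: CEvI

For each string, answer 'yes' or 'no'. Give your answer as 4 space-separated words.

Answer: no yes no yes

Derivation:
String 1: 'Ghf=' → invalid (bad trailing bits)
String 2: '8dxsLw==' → valid
String 3: 'xzvmRw=' → invalid (len=7 not mult of 4)
String 4: 'CEvI' → valid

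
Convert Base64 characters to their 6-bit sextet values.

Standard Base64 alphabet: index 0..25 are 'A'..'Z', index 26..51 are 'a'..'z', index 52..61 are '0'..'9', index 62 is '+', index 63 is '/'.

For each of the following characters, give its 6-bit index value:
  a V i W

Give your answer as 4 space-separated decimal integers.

'a': a..z range, 26 + ord('a') − ord('a') = 26
'V': A..Z range, ord('V') − ord('A') = 21
'i': a..z range, 26 + ord('i') − ord('a') = 34
'W': A..Z range, ord('W') − ord('A') = 22

Answer: 26 21 34 22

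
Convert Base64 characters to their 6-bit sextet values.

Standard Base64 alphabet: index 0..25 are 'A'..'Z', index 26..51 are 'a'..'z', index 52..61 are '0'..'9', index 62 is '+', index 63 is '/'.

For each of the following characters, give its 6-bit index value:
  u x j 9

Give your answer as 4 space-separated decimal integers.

Answer: 46 49 35 61

Derivation:
'u': a..z range, 26 + ord('u') − ord('a') = 46
'x': a..z range, 26 + ord('x') − ord('a') = 49
'j': a..z range, 26 + ord('j') − ord('a') = 35
'9': 0..9 range, 52 + ord('9') − ord('0') = 61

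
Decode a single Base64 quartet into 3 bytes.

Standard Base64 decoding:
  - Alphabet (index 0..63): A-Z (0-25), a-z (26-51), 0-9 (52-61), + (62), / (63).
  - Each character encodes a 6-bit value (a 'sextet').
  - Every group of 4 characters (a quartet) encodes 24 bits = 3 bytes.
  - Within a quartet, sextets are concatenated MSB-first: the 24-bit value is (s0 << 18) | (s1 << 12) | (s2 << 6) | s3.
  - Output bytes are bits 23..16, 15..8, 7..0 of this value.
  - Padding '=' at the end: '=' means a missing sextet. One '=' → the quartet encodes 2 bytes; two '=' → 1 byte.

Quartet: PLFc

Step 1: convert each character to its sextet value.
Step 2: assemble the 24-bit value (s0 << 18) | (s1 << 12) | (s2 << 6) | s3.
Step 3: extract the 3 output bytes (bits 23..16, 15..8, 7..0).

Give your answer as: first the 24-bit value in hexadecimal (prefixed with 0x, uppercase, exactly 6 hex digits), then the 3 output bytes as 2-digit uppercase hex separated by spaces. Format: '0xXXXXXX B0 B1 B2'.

Sextets: P=15, L=11, F=5, c=28
24-bit: (15<<18) | (11<<12) | (5<<6) | 28
      = 0x3C0000 | 0x00B000 | 0x000140 | 0x00001C
      = 0x3CB15C
Bytes: (v>>16)&0xFF=3C, (v>>8)&0xFF=B1, v&0xFF=5C

Answer: 0x3CB15C 3C B1 5C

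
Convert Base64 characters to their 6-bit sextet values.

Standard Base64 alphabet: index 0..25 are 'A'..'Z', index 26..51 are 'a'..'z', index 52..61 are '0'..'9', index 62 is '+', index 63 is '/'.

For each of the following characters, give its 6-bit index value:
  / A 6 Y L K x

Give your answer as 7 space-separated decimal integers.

'/': index 63
'A': A..Z range, ord('A') − ord('A') = 0
'6': 0..9 range, 52 + ord('6') − ord('0') = 58
'Y': A..Z range, ord('Y') − ord('A') = 24
'L': A..Z range, ord('L') − ord('A') = 11
'K': A..Z range, ord('K') − ord('A') = 10
'x': a..z range, 26 + ord('x') − ord('a') = 49

Answer: 63 0 58 24 11 10 49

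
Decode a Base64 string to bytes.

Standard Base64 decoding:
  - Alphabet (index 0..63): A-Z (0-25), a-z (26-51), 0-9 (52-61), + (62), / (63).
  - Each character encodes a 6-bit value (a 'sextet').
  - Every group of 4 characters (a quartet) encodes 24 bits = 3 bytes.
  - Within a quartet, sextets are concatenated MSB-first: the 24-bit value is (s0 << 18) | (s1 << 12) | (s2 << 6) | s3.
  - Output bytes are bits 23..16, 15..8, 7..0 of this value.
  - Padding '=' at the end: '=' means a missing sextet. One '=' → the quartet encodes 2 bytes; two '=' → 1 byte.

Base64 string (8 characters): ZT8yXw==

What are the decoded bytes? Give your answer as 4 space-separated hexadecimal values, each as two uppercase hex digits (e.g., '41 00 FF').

After char 0 ('Z'=25): chars_in_quartet=1 acc=0x19 bytes_emitted=0
After char 1 ('T'=19): chars_in_quartet=2 acc=0x653 bytes_emitted=0
After char 2 ('8'=60): chars_in_quartet=3 acc=0x194FC bytes_emitted=0
After char 3 ('y'=50): chars_in_quartet=4 acc=0x653F32 -> emit 65 3F 32, reset; bytes_emitted=3
After char 4 ('X'=23): chars_in_quartet=1 acc=0x17 bytes_emitted=3
After char 5 ('w'=48): chars_in_quartet=2 acc=0x5F0 bytes_emitted=3
Padding '==': partial quartet acc=0x5F0 -> emit 5F; bytes_emitted=4

Answer: 65 3F 32 5F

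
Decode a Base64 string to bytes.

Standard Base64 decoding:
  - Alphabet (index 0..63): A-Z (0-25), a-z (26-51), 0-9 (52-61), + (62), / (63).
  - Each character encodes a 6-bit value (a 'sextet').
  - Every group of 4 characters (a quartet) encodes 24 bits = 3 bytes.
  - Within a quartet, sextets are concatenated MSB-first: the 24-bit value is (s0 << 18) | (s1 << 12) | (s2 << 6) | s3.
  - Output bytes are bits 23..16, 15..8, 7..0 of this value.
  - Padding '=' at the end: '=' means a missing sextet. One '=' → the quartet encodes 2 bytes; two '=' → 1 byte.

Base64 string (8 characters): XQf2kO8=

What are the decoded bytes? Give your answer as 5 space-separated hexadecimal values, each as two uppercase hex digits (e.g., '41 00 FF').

Answer: 5D 07 F6 90 EF

Derivation:
After char 0 ('X'=23): chars_in_quartet=1 acc=0x17 bytes_emitted=0
After char 1 ('Q'=16): chars_in_quartet=2 acc=0x5D0 bytes_emitted=0
After char 2 ('f'=31): chars_in_quartet=3 acc=0x1741F bytes_emitted=0
After char 3 ('2'=54): chars_in_quartet=4 acc=0x5D07F6 -> emit 5D 07 F6, reset; bytes_emitted=3
After char 4 ('k'=36): chars_in_quartet=1 acc=0x24 bytes_emitted=3
After char 5 ('O'=14): chars_in_quartet=2 acc=0x90E bytes_emitted=3
After char 6 ('8'=60): chars_in_quartet=3 acc=0x243BC bytes_emitted=3
Padding '=': partial quartet acc=0x243BC -> emit 90 EF; bytes_emitted=5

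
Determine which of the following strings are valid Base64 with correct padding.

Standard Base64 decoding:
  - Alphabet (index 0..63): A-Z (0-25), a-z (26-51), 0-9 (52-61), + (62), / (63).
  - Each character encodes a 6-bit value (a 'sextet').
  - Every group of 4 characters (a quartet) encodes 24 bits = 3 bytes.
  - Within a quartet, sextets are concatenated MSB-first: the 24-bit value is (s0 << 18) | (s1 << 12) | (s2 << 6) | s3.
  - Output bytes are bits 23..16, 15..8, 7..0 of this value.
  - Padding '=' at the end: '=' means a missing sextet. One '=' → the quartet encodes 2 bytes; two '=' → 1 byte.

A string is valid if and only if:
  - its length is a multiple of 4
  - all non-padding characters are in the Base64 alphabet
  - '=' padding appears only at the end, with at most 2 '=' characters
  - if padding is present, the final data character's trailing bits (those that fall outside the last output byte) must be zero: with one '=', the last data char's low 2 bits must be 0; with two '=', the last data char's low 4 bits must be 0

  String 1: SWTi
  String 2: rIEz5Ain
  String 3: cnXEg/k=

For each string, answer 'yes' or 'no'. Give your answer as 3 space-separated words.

Answer: yes yes yes

Derivation:
String 1: 'SWTi' → valid
String 2: 'rIEz5Ain' → valid
String 3: 'cnXEg/k=' → valid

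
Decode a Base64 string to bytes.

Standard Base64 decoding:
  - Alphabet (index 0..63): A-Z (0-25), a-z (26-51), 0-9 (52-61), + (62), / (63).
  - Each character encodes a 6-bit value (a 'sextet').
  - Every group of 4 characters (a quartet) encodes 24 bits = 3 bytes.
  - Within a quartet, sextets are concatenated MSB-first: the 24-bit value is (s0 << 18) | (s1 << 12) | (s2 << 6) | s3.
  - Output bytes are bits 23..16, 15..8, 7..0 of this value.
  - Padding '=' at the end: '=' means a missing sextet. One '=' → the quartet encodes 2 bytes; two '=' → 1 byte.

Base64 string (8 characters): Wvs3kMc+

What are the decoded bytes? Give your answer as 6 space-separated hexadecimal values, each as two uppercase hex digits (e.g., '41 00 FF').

Answer: 5A FB 37 90 C7 3E

Derivation:
After char 0 ('W'=22): chars_in_quartet=1 acc=0x16 bytes_emitted=0
After char 1 ('v'=47): chars_in_quartet=2 acc=0x5AF bytes_emitted=0
After char 2 ('s'=44): chars_in_quartet=3 acc=0x16BEC bytes_emitted=0
After char 3 ('3'=55): chars_in_quartet=4 acc=0x5AFB37 -> emit 5A FB 37, reset; bytes_emitted=3
After char 4 ('k'=36): chars_in_quartet=1 acc=0x24 bytes_emitted=3
After char 5 ('M'=12): chars_in_quartet=2 acc=0x90C bytes_emitted=3
After char 6 ('c'=28): chars_in_quartet=3 acc=0x2431C bytes_emitted=3
After char 7 ('+'=62): chars_in_quartet=4 acc=0x90C73E -> emit 90 C7 3E, reset; bytes_emitted=6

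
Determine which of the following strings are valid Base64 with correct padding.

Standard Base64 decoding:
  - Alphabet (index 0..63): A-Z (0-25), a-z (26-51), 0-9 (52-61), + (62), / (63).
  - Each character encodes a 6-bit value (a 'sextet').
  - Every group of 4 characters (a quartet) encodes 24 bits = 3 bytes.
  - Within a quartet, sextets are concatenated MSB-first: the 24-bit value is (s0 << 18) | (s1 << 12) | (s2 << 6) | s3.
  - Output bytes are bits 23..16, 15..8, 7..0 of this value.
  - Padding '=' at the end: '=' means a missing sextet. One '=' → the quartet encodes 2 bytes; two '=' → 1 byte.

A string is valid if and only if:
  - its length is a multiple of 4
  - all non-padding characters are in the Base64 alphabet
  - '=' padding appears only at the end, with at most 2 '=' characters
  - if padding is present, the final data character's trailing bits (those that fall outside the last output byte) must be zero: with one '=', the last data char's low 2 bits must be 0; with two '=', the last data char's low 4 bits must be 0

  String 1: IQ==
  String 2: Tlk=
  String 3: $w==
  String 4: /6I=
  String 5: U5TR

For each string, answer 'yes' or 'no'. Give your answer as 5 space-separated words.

Answer: yes yes no yes yes

Derivation:
String 1: 'IQ==' → valid
String 2: 'Tlk=' → valid
String 3: '$w==' → invalid (bad char(s): ['$'])
String 4: '/6I=' → valid
String 5: 'U5TR' → valid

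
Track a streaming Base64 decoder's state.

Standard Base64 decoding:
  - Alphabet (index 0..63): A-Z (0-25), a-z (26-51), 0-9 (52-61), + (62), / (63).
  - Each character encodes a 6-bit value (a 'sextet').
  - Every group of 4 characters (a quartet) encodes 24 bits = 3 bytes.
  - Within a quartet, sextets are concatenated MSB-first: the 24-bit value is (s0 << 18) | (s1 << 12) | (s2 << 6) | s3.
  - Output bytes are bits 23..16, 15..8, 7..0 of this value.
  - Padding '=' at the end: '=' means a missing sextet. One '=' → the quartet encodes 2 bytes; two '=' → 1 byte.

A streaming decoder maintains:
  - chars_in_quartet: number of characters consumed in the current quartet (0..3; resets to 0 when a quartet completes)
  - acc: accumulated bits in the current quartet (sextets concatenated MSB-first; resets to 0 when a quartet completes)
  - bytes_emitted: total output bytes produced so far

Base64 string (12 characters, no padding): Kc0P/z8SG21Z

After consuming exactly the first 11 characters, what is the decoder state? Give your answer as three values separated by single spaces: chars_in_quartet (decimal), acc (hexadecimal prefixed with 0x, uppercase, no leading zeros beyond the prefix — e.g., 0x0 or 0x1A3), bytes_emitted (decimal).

Answer: 3 0x6DB5 6

Derivation:
After char 0 ('K'=10): chars_in_quartet=1 acc=0xA bytes_emitted=0
After char 1 ('c'=28): chars_in_quartet=2 acc=0x29C bytes_emitted=0
After char 2 ('0'=52): chars_in_quartet=3 acc=0xA734 bytes_emitted=0
After char 3 ('P'=15): chars_in_quartet=4 acc=0x29CD0F -> emit 29 CD 0F, reset; bytes_emitted=3
After char 4 ('/'=63): chars_in_quartet=1 acc=0x3F bytes_emitted=3
After char 5 ('z'=51): chars_in_quartet=2 acc=0xFF3 bytes_emitted=3
After char 6 ('8'=60): chars_in_quartet=3 acc=0x3FCFC bytes_emitted=3
After char 7 ('S'=18): chars_in_quartet=4 acc=0xFF3F12 -> emit FF 3F 12, reset; bytes_emitted=6
After char 8 ('G'=6): chars_in_quartet=1 acc=0x6 bytes_emitted=6
After char 9 ('2'=54): chars_in_quartet=2 acc=0x1B6 bytes_emitted=6
After char 10 ('1'=53): chars_in_quartet=3 acc=0x6DB5 bytes_emitted=6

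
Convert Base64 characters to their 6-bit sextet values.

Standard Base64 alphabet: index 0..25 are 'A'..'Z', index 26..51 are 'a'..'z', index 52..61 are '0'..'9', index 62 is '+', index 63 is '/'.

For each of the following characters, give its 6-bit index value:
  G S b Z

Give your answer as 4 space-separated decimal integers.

'G': A..Z range, ord('G') − ord('A') = 6
'S': A..Z range, ord('S') − ord('A') = 18
'b': a..z range, 26 + ord('b') − ord('a') = 27
'Z': A..Z range, ord('Z') − ord('A') = 25

Answer: 6 18 27 25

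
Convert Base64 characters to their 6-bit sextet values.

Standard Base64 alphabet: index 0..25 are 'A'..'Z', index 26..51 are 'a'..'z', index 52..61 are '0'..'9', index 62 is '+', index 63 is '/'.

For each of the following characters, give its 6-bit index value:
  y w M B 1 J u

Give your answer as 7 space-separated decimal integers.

'y': a..z range, 26 + ord('y') − ord('a') = 50
'w': a..z range, 26 + ord('w') − ord('a') = 48
'M': A..Z range, ord('M') − ord('A') = 12
'B': A..Z range, ord('B') − ord('A') = 1
'1': 0..9 range, 52 + ord('1') − ord('0') = 53
'J': A..Z range, ord('J') − ord('A') = 9
'u': a..z range, 26 + ord('u') − ord('a') = 46

Answer: 50 48 12 1 53 9 46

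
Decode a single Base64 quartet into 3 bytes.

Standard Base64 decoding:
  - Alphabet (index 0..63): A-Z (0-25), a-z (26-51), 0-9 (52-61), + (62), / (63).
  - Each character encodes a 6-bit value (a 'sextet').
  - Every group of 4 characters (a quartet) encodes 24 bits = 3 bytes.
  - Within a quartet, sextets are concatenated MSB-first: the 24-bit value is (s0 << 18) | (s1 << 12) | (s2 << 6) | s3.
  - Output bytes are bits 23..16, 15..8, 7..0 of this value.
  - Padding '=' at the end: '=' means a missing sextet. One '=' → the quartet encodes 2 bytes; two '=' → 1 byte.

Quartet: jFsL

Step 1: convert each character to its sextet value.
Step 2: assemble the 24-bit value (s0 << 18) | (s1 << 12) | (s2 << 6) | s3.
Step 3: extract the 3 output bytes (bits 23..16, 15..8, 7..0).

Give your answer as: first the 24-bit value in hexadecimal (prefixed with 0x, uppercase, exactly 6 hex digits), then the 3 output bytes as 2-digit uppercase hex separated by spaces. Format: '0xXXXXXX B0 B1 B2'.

Answer: 0x8C5B0B 8C 5B 0B

Derivation:
Sextets: j=35, F=5, s=44, L=11
24-bit: (35<<18) | (5<<12) | (44<<6) | 11
      = 0x8C0000 | 0x005000 | 0x000B00 | 0x00000B
      = 0x8C5B0B
Bytes: (v>>16)&0xFF=8C, (v>>8)&0xFF=5B, v&0xFF=0B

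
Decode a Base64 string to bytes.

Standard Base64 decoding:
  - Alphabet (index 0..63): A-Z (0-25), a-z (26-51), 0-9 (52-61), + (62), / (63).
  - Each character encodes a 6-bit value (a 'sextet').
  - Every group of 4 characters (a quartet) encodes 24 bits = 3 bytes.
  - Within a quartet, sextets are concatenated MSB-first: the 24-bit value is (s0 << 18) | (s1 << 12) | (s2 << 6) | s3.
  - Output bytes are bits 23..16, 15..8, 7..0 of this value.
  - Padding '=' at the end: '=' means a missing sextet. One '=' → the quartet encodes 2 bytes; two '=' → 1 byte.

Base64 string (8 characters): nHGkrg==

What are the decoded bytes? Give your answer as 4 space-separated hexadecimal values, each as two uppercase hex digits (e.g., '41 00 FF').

Answer: 9C 71 A4 AE

Derivation:
After char 0 ('n'=39): chars_in_quartet=1 acc=0x27 bytes_emitted=0
After char 1 ('H'=7): chars_in_quartet=2 acc=0x9C7 bytes_emitted=0
After char 2 ('G'=6): chars_in_quartet=3 acc=0x271C6 bytes_emitted=0
After char 3 ('k'=36): chars_in_quartet=4 acc=0x9C71A4 -> emit 9C 71 A4, reset; bytes_emitted=3
After char 4 ('r'=43): chars_in_quartet=1 acc=0x2B bytes_emitted=3
After char 5 ('g'=32): chars_in_quartet=2 acc=0xAE0 bytes_emitted=3
Padding '==': partial quartet acc=0xAE0 -> emit AE; bytes_emitted=4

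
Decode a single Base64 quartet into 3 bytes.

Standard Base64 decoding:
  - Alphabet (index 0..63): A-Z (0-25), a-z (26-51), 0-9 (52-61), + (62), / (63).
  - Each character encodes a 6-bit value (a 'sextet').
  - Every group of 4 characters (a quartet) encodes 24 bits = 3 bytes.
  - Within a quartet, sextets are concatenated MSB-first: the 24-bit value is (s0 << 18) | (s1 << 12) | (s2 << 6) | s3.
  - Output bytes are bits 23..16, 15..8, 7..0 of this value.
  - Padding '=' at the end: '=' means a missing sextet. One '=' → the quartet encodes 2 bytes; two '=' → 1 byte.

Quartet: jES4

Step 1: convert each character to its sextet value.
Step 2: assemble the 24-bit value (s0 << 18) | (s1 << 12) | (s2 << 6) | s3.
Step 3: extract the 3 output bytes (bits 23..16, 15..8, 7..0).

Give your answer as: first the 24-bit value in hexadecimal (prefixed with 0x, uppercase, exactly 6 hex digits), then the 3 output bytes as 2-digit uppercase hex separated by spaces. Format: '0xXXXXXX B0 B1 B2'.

Sextets: j=35, E=4, S=18, 4=56
24-bit: (35<<18) | (4<<12) | (18<<6) | 56
      = 0x8C0000 | 0x004000 | 0x000480 | 0x000038
      = 0x8C44B8
Bytes: (v>>16)&0xFF=8C, (v>>8)&0xFF=44, v&0xFF=B8

Answer: 0x8C44B8 8C 44 B8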